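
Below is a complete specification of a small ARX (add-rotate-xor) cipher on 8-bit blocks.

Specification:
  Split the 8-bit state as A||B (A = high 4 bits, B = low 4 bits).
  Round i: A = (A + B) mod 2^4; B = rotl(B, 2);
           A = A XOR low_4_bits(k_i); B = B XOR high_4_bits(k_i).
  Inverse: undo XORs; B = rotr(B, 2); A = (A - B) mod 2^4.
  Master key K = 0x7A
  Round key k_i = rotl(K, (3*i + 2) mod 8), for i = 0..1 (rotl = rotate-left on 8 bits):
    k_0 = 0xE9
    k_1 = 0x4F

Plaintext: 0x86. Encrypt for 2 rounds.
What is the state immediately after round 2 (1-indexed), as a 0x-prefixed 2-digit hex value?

s_0 = plaintext = 0x86
s_1 = Round(s_0, k_0) = 0x77
s_2 = Round(s_1, k_1) = 0x19

0x19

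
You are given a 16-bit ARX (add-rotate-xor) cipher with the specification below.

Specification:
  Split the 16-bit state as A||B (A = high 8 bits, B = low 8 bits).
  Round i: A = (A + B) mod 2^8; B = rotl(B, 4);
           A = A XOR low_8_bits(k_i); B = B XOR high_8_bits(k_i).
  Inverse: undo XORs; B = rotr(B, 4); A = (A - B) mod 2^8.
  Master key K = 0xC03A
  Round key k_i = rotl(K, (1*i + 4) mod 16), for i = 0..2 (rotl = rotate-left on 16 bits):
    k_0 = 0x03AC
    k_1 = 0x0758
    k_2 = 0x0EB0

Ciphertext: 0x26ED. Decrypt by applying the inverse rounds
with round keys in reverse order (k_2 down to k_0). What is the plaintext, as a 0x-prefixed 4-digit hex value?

s_0 = ciphertext = 0x26ED
s_1 = InvRound(s_0, k_2) = 0x583E
s_2 = InvRound(s_1, k_1) = 0x6D93
s_3 = InvRound(s_2, k_0) = 0xB809

0xB809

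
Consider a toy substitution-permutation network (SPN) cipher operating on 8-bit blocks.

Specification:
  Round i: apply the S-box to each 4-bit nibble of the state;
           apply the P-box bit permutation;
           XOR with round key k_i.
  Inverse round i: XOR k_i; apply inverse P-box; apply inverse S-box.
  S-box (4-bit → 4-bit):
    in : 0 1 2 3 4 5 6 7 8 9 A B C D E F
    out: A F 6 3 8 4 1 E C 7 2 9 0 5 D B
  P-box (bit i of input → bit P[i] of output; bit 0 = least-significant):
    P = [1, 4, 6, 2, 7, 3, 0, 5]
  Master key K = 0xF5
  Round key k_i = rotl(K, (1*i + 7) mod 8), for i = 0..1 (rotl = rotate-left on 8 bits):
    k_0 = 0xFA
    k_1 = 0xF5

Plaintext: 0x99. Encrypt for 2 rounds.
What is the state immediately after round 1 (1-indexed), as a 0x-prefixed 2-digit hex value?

s_0 = plaintext = 0x99
s_1 = Round(s_0, k_0) = 0x21
s_2 = Round(s_1, k_1) = 0xAA

0x21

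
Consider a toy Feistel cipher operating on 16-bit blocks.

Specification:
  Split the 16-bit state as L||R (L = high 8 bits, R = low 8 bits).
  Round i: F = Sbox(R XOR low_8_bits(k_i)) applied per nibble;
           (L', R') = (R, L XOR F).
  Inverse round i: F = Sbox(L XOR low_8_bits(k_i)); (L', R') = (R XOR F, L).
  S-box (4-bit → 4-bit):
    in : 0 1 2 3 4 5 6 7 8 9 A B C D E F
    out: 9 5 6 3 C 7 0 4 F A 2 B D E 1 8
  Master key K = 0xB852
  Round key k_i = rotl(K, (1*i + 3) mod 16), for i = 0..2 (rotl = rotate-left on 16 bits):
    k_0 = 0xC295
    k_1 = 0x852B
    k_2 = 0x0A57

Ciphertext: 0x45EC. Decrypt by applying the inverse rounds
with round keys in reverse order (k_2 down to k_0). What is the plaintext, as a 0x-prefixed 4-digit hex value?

s_0 = ciphertext = 0x45EC
s_1 = InvRound(s_0, k_2) = 0xBA45
s_2 = InvRound(s_1, k_1) = 0xE0BA
s_3 = InvRound(s_2, k_0) = 0xFDE0

0xFDE0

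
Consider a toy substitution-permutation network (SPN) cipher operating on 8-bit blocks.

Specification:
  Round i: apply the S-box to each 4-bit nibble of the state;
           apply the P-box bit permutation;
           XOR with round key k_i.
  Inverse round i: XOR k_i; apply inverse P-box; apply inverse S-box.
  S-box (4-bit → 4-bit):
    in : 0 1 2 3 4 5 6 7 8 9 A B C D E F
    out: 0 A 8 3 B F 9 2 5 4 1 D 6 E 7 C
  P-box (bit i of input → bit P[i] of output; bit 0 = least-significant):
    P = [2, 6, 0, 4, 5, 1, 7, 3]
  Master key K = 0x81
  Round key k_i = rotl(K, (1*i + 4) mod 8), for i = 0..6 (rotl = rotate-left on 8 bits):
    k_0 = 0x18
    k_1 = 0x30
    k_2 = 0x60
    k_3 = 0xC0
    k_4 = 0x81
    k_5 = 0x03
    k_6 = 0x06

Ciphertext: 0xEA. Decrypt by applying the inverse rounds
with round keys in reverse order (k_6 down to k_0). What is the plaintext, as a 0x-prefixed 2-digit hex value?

s_0 = ciphertext = 0xEA
s_1 = InvRound(s_0, k_6) = 0xB3
s_2 = InvRound(s_1, k_5) = 0x82
s_3 = InvRound(s_2, k_4) = 0x79
s_4 = InvRound(s_3, k_3) = 0xBF
s_5 = InvRound(s_4, k_2) = 0xD5
s_6 = InvRound(s_5, k_1) = 0x8E
s_7 = InvRound(s_6, k_0) = 0xC6

0xC6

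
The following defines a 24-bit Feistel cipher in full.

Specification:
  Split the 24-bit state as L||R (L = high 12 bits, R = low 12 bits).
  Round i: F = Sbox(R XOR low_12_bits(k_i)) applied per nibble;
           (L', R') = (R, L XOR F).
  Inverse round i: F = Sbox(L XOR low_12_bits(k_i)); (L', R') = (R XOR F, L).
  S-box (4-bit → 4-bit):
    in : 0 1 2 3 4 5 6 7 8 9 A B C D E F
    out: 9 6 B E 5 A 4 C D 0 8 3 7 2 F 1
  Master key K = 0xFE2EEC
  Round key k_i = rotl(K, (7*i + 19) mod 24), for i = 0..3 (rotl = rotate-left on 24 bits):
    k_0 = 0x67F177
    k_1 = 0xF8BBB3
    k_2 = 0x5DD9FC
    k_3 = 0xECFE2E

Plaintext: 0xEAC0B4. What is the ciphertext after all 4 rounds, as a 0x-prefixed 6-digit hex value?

s_0 = plaintext = 0xEAC0B4
s_1 = Round(s_0, k_0) = 0x0B48D2
s_2 = Round(s_1, k_1) = 0x8D2EF2
s_3 = Round(s_2, k_2) = 0xEF244D
s_4 = Round(s_3, k_3) = 0x44D6BC

0x44D6BC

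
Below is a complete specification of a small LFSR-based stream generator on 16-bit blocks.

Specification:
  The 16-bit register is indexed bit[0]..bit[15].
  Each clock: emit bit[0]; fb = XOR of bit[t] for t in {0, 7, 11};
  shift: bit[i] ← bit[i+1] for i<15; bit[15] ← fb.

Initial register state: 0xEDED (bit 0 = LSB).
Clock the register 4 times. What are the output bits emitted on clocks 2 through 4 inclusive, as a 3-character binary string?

011

reg_0 = 0xEDED
clock 1: out=1, reg = 0xF6F6
clock 2: out=0, reg = 0xFB7B
clock 3: out=1, reg = 0x7DBD
clock 4: out=1, reg = 0xBEDE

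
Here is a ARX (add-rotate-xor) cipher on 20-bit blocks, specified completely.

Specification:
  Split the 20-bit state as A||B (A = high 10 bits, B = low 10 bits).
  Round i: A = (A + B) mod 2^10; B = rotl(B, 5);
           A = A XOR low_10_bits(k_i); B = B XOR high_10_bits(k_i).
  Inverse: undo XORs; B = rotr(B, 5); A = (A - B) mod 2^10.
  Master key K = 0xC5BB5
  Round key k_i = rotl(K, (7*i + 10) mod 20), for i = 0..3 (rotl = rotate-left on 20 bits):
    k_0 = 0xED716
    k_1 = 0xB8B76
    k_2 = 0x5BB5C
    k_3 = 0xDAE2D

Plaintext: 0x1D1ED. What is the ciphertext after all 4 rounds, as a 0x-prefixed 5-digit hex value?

s_0 = plaintext = 0x1D1ED
s_1 = Round(s_0, k_0) = 0x5DE1A
s_2 = Round(s_1, k_1) = 0x39DB2
s_3 = Round(s_2, k_2) = 0x71723
s_4 = Round(s_3, k_3) = 0xB1712

0xB1712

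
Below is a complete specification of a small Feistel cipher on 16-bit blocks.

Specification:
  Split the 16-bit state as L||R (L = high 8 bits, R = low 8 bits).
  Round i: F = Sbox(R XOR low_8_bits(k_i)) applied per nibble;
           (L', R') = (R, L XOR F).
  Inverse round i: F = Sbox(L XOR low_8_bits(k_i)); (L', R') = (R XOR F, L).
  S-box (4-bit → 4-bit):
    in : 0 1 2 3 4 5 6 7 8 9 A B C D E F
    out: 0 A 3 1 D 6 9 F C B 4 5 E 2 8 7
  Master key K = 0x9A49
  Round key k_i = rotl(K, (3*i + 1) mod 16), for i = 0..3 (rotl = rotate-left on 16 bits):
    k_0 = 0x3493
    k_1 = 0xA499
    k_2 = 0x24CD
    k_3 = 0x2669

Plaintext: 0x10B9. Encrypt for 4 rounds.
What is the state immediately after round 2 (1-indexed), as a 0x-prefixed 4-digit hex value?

s_0 = plaintext = 0x10B9
s_1 = Round(s_0, k_0) = 0xB924
s_2 = Round(s_1, k_1) = 0x24EB
s_3 = Round(s_2, k_2) = 0xEB1D
s_4 = Round(s_3, k_3) = 0x1D16

0x24EB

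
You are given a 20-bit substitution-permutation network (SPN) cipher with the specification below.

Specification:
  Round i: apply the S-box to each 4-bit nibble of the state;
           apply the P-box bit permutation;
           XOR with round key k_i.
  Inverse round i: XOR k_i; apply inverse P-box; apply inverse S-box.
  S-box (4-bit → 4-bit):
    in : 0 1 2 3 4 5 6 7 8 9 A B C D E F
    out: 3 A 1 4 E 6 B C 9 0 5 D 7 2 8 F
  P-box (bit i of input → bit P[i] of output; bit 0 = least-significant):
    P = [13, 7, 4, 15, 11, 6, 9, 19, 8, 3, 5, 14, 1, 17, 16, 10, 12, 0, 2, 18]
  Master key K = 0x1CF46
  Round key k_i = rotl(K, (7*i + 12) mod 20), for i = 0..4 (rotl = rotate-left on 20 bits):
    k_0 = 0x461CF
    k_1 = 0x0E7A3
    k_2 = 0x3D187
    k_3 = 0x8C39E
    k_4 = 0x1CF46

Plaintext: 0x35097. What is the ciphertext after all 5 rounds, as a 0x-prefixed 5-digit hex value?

0x06B3D

s_0 = plaintext = 0x35097
s_1 = Round(s_0, k_0) = 0x7E0D3
s_2 = Round(s_1, k_1) = 0x4E2FF
s_3 = Round(s_2, k_2) = 0xF7E52
s_4 = Round(s_3, k_3) = 0xDB5DB
s_5 = Round(s_4, k_4) = 0x06B3D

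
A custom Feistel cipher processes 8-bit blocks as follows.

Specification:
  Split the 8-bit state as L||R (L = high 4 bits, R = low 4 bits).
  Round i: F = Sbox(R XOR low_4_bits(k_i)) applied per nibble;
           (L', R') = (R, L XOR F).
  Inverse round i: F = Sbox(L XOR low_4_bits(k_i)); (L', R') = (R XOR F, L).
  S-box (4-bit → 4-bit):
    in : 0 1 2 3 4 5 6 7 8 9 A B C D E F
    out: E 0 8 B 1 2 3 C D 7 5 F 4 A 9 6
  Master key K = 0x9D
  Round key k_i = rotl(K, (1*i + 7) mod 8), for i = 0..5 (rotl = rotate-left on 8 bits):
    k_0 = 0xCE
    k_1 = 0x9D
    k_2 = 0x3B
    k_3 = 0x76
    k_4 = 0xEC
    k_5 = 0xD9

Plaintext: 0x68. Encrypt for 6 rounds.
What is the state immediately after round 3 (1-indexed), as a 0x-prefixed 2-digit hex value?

s_0 = plaintext = 0x68
s_1 = Round(s_0, k_0) = 0x85
s_2 = Round(s_1, k_1) = 0x55
s_3 = Round(s_2, k_2) = 0x5C
s_4 = Round(s_3, k_3) = 0xC0
s_5 = Round(s_4, k_4) = 0x08
s_6 = Round(s_5, k_5) = 0x80

0x5C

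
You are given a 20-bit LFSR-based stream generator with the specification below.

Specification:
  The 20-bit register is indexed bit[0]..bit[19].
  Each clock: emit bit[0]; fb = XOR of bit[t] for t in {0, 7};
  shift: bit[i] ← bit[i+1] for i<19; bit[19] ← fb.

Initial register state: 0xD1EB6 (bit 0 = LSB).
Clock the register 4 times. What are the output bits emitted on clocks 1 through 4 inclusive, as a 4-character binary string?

reg_0 = 0xD1EB6
clock 1: out=0, reg = 0xE8F5B
clock 2: out=1, reg = 0xF47AD
clock 3: out=1, reg = 0x7A3D6
clock 4: out=0, reg = 0xBD1EB

0110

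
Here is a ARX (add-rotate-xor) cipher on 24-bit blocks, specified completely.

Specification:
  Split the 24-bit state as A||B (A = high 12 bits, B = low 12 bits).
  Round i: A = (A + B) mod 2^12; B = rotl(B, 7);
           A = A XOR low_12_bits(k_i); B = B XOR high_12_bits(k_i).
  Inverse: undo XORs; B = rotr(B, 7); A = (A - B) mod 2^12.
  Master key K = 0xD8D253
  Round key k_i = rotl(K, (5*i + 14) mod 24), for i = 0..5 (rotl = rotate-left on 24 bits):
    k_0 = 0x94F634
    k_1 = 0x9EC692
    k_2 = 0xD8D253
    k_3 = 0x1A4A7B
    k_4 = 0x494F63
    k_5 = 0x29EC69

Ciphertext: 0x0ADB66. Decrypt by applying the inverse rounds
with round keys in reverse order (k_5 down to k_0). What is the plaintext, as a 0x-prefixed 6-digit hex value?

s_0 = ciphertext = 0x0ADB66
s_1 = InvRound(s_0, k_5) = 0xDB1F13
s_2 = InvRound(s_1, k_4) = 0x1DB0F7
s_3 = InvRound(s_2, k_3) = 0x13EA62
s_4 = InvRound(s_3, k_2) = 0x57EDEF
s_5 = InvRound(s_4, k_1) = 0x384068
s_6 = InvRound(s_5, k_0) = 0x0BE4F2

0x0BE4F2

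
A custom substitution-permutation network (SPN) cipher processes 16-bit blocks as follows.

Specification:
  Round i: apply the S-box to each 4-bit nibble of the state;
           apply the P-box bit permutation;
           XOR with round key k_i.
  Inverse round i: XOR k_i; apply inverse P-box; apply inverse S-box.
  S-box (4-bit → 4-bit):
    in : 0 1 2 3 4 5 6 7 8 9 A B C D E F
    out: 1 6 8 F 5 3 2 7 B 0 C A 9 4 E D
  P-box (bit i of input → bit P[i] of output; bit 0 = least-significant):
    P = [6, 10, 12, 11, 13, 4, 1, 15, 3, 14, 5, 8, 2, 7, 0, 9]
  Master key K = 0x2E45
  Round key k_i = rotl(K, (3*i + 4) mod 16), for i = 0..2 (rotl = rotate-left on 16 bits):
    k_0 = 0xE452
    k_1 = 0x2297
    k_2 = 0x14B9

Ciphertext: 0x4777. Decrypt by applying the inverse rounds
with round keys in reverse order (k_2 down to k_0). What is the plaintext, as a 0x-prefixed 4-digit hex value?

s_0 = ciphertext = 0x4777
s_1 = InvRound(s_0, k_2) = 0x88D4
s_2 = InvRound(s_1, k_1) = 0xA9FC
s_3 = InvRound(s_2, k_0) = 0x53DB

0x53DB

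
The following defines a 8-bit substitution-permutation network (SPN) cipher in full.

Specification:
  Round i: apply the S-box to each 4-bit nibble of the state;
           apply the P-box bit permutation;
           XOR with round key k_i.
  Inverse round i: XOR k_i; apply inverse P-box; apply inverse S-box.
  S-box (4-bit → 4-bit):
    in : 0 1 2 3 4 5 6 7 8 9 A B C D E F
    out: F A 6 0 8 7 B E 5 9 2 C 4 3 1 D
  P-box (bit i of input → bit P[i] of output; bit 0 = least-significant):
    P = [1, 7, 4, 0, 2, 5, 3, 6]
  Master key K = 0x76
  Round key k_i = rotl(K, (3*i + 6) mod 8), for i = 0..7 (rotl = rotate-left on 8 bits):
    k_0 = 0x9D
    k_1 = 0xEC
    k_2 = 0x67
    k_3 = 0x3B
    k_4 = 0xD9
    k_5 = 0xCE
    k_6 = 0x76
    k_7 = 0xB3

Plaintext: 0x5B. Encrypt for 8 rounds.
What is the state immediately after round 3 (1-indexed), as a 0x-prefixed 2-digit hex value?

0x58

s_0 = plaintext = 0x5B
s_1 = Round(s_0, k_0) = 0xA0
s_2 = Round(s_1, k_1) = 0x5F
s_3 = Round(s_2, k_2) = 0x58
s_4 = Round(s_3, k_3) = 0x05
s_5 = Round(s_4, k_4) = 0x27
s_6 = Round(s_5, k_5) = 0x77
s_7 = Round(s_6, k_6) = 0x8F
s_8 = Round(s_7, k_7) = 0xAC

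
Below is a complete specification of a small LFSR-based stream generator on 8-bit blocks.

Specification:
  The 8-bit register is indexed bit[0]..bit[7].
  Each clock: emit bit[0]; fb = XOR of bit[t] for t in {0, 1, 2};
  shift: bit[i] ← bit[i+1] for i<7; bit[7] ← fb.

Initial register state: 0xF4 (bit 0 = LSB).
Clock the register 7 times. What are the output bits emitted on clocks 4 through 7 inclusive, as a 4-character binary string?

0111

reg_0 = 0xF4
clock 1: out=0, reg = 0xFA
clock 2: out=0, reg = 0xFD
clock 3: out=1, reg = 0x7E
clock 4: out=0, reg = 0x3F
clock 5: out=1, reg = 0x9F
clock 6: out=1, reg = 0xCF
clock 7: out=1, reg = 0xE7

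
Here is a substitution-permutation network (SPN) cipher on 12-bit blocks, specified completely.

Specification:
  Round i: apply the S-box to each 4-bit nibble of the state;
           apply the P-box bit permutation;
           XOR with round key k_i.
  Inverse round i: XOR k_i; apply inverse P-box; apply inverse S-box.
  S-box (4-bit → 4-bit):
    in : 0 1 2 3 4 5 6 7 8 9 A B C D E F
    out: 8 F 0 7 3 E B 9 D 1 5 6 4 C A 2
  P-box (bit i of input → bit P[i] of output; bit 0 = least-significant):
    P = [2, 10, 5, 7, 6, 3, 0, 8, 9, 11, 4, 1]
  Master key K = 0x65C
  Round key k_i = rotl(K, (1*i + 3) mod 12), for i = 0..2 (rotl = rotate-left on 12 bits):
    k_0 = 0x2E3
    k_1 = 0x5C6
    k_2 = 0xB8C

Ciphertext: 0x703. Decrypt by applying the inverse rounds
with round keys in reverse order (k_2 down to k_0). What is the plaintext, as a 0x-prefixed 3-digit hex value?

s_0 = ciphertext = 0x703
s_1 = InvRound(s_0, k_2) = 0xEB6
s_2 = InvRound(s_1, k_1) = 0x37C
s_3 = InvRound(s_2, k_0) = 0xD57

0xD57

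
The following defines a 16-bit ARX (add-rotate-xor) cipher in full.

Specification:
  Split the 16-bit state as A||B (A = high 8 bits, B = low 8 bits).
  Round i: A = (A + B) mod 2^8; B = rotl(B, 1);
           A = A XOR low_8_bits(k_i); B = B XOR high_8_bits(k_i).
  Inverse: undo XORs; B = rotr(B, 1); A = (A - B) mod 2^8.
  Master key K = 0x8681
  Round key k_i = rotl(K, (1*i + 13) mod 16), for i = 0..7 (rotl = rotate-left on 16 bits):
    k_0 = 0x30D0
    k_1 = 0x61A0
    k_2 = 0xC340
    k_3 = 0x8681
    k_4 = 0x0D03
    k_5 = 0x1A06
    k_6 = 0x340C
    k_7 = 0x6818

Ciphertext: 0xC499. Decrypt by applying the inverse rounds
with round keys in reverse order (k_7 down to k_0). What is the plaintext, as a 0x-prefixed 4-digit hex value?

0xDCC9

s_0 = ciphertext = 0xC499
s_1 = InvRound(s_0, k_7) = 0xE4F8
s_2 = InvRound(s_1, k_6) = 0x8266
s_3 = InvRound(s_2, k_5) = 0x463E
s_4 = InvRound(s_3, k_4) = 0xAC99
s_5 = InvRound(s_4, k_3) = 0x9E8F
s_6 = InvRound(s_5, k_2) = 0xB826
s_7 = InvRound(s_6, k_1) = 0x75A3
s_8 = InvRound(s_7, k_0) = 0xDCC9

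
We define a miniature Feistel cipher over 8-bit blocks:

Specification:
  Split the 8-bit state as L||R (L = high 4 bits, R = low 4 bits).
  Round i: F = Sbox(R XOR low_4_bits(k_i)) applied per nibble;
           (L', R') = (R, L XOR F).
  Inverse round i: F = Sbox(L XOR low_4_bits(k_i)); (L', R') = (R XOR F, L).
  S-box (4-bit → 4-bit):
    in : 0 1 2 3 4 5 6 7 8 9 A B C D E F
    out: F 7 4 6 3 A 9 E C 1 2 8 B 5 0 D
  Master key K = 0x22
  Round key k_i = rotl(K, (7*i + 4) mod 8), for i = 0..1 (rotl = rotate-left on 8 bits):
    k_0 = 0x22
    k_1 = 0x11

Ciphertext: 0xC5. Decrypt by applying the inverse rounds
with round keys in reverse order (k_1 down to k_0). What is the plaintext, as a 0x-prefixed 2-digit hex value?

s_0 = ciphertext = 0xC5
s_1 = InvRound(s_0, k_1) = 0x0C
s_2 = InvRound(s_1, k_0) = 0x80

0x80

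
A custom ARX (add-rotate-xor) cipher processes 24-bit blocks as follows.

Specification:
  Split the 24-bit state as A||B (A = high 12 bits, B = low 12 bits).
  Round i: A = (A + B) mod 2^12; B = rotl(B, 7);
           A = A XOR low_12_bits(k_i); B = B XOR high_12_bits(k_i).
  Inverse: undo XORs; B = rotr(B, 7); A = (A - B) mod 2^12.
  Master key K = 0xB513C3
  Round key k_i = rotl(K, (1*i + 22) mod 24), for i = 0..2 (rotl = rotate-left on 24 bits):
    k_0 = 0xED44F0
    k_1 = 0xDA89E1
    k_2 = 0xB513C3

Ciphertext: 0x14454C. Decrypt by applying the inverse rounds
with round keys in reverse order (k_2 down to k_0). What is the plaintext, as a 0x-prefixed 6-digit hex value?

s_0 = ciphertext = 0x14454C
s_1 = InvRound(s_0, k_2) = 0xECB3BC
s_2 = InvRound(s_1, k_1) = 0x48E29C
s_3 = InvRound(s_2, k_0) = 0x766918

0x766918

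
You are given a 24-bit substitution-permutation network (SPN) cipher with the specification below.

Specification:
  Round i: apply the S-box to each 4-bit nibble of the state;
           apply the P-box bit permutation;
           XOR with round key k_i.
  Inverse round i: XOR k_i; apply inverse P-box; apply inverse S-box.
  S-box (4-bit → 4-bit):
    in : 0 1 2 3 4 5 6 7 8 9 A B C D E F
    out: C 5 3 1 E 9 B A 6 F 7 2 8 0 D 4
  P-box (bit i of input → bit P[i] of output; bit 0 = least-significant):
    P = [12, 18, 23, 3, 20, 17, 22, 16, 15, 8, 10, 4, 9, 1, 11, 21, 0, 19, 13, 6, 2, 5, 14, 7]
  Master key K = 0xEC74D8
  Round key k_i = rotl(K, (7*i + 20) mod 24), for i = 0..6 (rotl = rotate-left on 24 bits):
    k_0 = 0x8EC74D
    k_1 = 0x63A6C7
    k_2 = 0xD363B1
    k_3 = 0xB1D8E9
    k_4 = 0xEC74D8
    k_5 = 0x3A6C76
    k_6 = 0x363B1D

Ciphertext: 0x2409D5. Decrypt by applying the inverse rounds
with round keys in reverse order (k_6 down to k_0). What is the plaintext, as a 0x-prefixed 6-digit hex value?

0x1BA178

s_0 = ciphertext = 0x2409D5
s_1 = InvRound(s_0, k_6) = 0xC03D25
s_2 = InvRound(s_1, k_5) = 0xF677A1
s_3 = InvRound(s_2, k_4) = 0xB6372C
s_4 = InvRound(s_3, k_3) = 0xEE1A7B
s_5 = InvRound(s_4, k_2) = 0x044B56
s_6 = InvRound(s_5, k_1) = 0x01094B
s_7 = InvRound(s_6, k_0) = 0x1BA178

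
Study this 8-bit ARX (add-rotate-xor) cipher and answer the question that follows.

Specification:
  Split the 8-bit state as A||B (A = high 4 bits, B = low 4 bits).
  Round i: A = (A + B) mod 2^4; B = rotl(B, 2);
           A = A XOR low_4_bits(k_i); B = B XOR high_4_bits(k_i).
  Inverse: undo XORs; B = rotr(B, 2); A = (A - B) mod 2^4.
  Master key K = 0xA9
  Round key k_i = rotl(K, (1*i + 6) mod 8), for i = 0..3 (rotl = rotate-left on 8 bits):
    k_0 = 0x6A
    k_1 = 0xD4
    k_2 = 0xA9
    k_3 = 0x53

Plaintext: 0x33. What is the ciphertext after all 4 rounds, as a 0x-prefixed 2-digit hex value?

0x48

s_0 = plaintext = 0x33
s_1 = Round(s_0, k_0) = 0xCA
s_2 = Round(s_1, k_1) = 0x27
s_3 = Round(s_2, k_2) = 0x07
s_4 = Round(s_3, k_3) = 0x48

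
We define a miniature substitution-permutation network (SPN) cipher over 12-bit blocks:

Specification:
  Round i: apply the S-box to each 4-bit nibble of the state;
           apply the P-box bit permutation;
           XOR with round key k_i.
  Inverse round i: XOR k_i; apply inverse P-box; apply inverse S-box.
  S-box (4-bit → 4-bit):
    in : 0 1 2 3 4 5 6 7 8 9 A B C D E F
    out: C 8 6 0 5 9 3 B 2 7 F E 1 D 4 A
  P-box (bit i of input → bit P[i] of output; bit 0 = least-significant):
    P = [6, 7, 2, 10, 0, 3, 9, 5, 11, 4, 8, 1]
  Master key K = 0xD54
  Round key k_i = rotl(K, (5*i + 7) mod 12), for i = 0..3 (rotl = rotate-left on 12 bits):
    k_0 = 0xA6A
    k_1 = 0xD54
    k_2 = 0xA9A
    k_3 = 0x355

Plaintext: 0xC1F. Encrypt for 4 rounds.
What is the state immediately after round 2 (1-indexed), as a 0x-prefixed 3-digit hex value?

0x181

s_0 = plaintext = 0xC1F
s_1 = Round(s_0, k_0) = 0x6CA
s_2 = Round(s_1, k_1) = 0x181
s_3 = Round(s_2, k_2) = 0xE90
s_4 = Round(s_3, k_3) = 0x458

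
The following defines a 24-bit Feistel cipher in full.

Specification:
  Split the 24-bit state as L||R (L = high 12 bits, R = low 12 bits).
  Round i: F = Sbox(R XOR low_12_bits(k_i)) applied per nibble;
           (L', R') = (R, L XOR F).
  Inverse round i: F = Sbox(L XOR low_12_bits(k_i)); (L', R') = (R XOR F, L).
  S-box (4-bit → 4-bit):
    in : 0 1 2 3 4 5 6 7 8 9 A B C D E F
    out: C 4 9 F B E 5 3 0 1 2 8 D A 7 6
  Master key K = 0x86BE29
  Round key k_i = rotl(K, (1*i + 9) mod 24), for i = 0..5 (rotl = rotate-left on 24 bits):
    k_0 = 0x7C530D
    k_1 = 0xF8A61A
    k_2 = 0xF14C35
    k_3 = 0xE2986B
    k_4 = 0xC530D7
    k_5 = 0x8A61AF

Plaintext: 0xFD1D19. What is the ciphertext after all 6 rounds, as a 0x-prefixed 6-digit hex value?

s_0 = plaintext = 0xFD1D19
s_1 = Round(s_0, k_0) = 0xD1989A
s_2 = Round(s_1, k_1) = 0x89AA15
s_3 = Round(s_2, k_2) = 0xA15D06
s_4 = Round(s_3, k_3) = 0xD0644F
s_5 = Round(s_4, k_4) = 0x44F616
s_6 = Round(s_5, k_5) = 0x6167CE

0x6167CE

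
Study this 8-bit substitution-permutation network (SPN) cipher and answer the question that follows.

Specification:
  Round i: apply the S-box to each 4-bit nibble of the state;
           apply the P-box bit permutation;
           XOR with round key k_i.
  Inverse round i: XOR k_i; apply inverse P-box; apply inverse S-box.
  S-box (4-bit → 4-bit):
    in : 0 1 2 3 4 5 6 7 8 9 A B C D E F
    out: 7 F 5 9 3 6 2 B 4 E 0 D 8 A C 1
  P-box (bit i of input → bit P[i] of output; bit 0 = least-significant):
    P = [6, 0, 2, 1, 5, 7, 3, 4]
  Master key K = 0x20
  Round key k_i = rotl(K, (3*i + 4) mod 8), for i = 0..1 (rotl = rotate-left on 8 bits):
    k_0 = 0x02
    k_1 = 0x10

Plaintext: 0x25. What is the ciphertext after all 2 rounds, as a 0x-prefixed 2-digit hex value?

s_0 = plaintext = 0x25
s_1 = Round(s_0, k_0) = 0x2F
s_2 = Round(s_1, k_1) = 0x78

0x78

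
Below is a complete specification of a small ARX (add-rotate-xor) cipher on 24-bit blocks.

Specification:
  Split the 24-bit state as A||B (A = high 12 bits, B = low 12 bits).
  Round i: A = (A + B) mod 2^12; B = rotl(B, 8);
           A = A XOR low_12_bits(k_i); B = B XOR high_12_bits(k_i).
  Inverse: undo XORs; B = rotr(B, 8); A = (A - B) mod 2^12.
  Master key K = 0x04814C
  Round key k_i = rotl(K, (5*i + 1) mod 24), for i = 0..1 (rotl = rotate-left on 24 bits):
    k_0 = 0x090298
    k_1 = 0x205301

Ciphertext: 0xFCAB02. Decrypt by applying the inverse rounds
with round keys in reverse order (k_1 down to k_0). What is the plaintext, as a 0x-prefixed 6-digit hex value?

0x03AE90

s_0 = ciphertext = 0xFCAB02
s_1 = InvRound(s_0, k_1) = 0xC52079
s_2 = InvRound(s_1, k_0) = 0x03AE90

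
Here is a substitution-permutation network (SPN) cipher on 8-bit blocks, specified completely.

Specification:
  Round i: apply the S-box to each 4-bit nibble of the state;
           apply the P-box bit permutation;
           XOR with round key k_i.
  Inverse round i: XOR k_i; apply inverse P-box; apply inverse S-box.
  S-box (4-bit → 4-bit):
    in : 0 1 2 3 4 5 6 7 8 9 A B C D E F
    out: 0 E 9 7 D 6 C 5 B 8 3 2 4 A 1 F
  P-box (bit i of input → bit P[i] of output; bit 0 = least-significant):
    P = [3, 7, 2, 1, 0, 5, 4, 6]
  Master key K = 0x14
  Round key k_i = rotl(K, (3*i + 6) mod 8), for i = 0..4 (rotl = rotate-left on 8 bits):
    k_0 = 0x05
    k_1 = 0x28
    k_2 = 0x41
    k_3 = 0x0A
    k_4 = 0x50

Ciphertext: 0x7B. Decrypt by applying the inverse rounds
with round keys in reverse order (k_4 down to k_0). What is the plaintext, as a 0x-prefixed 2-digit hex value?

s_0 = ciphertext = 0x7B
s_1 = InvRound(s_0, k_4) = 0xA2
s_2 = InvRound(s_1, k_3) = 0xBA
s_3 = InvRound(s_2, k_2) = 0xF8
s_4 = InvRound(s_3, k_1) = 0x6B
s_5 = InvRound(s_4, k_0) = 0xD4

0xD4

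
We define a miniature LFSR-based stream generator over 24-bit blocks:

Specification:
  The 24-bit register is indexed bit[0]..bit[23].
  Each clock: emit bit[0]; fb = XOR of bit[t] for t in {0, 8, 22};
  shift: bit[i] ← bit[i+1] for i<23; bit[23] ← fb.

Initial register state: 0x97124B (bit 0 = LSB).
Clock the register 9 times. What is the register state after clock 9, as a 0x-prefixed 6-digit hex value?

reg_0 = 0x97124B
clock 1: out=1, reg = 0xCB8925
clock 2: out=1, reg = 0xE5C492
clock 3: out=0, reg = 0xF2E249
clock 4: out=1, reg = 0x797124
clock 5: out=0, reg = 0x3CB892
clock 6: out=0, reg = 0x1E5C49
clock 7: out=1, reg = 0x8F2E24
clock 8: out=0, reg = 0x479712
clock 9: out=0, reg = 0x23CB89

0x23CB89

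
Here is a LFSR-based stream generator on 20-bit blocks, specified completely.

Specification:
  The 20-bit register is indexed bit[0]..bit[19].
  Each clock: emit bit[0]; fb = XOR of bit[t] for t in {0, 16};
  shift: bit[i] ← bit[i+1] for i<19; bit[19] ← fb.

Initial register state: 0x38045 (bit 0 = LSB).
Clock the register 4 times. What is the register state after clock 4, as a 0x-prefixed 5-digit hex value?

reg_0 = 0x38045
clock 1: out=1, reg = 0x1C022
clock 2: out=0, reg = 0x8E011
clock 3: out=1, reg = 0xC7008
clock 4: out=0, reg = 0x63804

0x63804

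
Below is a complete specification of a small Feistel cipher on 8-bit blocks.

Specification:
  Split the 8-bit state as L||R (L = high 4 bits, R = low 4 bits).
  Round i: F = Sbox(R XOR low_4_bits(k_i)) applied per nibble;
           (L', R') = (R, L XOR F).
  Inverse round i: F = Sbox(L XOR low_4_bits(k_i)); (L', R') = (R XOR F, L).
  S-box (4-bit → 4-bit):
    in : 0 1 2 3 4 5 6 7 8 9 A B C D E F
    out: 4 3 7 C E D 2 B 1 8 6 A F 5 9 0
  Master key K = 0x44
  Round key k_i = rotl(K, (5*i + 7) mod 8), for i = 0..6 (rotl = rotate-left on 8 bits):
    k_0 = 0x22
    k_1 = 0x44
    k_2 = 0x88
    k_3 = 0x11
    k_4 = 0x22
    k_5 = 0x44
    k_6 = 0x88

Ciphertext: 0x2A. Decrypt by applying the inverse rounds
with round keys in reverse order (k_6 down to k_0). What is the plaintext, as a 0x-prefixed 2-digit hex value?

0x35

s_0 = ciphertext = 0x2A
s_1 = InvRound(s_0, k_6) = 0xC2
s_2 = InvRound(s_1, k_5) = 0x3C
s_3 = InvRound(s_2, k_4) = 0xF3
s_4 = InvRound(s_3, k_3) = 0xAF
s_5 = InvRound(s_4, k_2) = 0x8A
s_6 = InvRound(s_5, k_1) = 0x58
s_7 = InvRound(s_6, k_0) = 0x35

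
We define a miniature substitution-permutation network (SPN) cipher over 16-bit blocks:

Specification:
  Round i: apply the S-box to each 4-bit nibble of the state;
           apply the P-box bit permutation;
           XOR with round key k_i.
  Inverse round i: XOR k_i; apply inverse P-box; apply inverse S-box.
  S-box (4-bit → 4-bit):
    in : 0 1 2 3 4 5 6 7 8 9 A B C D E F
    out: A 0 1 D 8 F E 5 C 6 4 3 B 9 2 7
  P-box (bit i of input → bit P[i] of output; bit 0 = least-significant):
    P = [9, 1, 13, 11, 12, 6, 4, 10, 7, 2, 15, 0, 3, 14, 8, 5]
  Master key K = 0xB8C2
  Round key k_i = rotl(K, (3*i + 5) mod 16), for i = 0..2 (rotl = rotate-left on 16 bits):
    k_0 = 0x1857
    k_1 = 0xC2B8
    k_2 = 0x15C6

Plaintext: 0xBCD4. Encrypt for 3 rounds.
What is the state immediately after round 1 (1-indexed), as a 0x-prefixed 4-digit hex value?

s_0 = plaintext = 0xBCD4
s_1 = Round(s_0, k_0) = 0x44DA
s_2 = Round(s_1, k_1) = 0xF699
s_3 = Round(s_2, k_2) = 0xF499

0x44DA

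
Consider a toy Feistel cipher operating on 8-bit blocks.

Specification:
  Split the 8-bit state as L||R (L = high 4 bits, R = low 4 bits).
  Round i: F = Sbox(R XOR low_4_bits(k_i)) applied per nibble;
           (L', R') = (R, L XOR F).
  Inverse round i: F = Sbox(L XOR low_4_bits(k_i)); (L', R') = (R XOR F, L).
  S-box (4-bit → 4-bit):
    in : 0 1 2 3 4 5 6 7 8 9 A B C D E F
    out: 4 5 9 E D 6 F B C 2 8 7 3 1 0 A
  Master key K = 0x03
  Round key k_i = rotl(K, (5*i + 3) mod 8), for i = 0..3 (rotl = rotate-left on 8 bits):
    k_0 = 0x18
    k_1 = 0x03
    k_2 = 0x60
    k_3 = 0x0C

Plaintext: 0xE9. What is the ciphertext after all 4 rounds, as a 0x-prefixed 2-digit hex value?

0xD0

s_0 = plaintext = 0xE9
s_1 = Round(s_0, k_0) = 0x9B
s_2 = Round(s_1, k_1) = 0xB5
s_3 = Round(s_2, k_2) = 0x5D
s_4 = Round(s_3, k_3) = 0xD0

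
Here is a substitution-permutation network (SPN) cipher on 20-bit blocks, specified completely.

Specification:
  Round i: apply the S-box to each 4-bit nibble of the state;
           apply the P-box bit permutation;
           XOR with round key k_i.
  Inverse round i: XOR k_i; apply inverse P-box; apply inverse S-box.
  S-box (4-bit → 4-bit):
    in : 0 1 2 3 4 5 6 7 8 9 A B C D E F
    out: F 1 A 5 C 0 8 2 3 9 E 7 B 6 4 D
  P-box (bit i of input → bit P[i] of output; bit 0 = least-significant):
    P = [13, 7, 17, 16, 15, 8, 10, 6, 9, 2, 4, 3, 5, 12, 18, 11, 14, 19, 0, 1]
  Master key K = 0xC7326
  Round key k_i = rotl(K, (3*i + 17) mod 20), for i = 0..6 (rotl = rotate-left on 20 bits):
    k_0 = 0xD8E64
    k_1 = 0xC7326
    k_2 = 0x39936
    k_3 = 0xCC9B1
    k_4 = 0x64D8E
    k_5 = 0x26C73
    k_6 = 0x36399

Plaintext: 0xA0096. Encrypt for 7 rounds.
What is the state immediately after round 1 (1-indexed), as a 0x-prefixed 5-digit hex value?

0x0141B

s_0 = plaintext = 0xA0096
s_1 = Round(s_0, k_0) = 0x0141B
s_2 = Round(s_1, k_1) = 0x6939D
s_3 = Round(s_2, k_2) = 0x113C4
s_4 = Round(s_3, k_3) = 0xF0AC1
s_5 = Round(s_4, k_4) = 0x2B4F1
s_6 = Round(s_5, k_5) = 0xED809
s_7 = Round(s_6, k_6) = 0x6D4DC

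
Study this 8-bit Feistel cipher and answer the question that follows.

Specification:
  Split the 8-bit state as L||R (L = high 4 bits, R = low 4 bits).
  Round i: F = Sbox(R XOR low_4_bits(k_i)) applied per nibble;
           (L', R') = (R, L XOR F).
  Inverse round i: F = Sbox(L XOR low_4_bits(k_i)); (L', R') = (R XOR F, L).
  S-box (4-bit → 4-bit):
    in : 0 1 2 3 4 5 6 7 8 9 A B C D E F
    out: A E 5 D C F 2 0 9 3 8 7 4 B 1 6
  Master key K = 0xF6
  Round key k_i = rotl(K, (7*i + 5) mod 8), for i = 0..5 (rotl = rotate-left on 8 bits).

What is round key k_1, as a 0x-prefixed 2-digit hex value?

0x6F

K = 0xF6
k_0 = rotl(K, (7*0+5) mod 8) = rotl(K, 5) = 0xDE
k_1 = rotl(K, (7*1+5) mod 8) = rotl(K, 4) = 0x6F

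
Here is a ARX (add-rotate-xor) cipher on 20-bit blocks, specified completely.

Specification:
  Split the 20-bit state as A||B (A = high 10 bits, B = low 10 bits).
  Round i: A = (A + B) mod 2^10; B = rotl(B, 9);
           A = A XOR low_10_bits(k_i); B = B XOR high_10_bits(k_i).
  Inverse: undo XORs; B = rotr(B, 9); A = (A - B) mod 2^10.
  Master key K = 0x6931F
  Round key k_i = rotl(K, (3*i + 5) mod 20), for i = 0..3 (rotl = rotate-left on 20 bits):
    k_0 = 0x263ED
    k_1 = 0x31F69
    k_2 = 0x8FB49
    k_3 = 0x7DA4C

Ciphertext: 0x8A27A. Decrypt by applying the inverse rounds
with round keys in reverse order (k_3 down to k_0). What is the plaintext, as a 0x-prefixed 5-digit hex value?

s_0 = ciphertext = 0x8A27A
s_1 = InvRound(s_0, k_3) = 0x52F19
s_2 = InvRound(s_1, k_2) = 0xED24E
s_3 = InvRound(s_2, k_1) = 0xF2913
s_4 = InvRound(s_3, k_0) = 0x44716

0x44716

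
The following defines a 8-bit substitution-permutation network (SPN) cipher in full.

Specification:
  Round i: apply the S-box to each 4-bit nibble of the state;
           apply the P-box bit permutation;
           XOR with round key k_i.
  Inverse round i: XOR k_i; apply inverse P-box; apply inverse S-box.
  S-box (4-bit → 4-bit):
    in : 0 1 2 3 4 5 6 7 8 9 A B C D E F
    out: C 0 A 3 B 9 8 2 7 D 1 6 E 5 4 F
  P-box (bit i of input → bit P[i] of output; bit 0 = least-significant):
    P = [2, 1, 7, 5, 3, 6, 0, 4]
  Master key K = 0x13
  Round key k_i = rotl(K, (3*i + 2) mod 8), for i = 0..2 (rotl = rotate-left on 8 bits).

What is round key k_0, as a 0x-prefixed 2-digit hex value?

K = 0x13
k_0 = rotl(K, (3*0+2) mod 8) = rotl(K, 2) = 0x4C

0x4C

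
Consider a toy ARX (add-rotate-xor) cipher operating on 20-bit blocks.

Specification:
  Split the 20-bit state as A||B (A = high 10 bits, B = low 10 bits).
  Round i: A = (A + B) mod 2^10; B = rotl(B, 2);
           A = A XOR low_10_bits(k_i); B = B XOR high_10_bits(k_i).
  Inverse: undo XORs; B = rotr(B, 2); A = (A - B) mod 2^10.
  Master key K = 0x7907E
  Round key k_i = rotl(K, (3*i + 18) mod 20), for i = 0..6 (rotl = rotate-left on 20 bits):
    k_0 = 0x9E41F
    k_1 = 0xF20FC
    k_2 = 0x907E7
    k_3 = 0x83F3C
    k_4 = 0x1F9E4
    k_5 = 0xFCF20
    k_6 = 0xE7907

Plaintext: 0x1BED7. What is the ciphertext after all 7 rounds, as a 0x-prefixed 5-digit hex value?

0xEA695

s_0 = plaintext = 0x1BED7
s_1 = Round(s_0, k_0) = 0xD6527
s_2 = Round(s_1, k_1) = 0x1F355
s_3 = Round(s_2, k_2) = 0x0DB16
s_4 = Round(s_3, k_3) = 0x1C254
s_5 = Round(s_4, k_4) = 0xC812C
s_6 = Round(s_5, k_5) = 0xDB342
s_7 = Round(s_6, k_6) = 0xEA695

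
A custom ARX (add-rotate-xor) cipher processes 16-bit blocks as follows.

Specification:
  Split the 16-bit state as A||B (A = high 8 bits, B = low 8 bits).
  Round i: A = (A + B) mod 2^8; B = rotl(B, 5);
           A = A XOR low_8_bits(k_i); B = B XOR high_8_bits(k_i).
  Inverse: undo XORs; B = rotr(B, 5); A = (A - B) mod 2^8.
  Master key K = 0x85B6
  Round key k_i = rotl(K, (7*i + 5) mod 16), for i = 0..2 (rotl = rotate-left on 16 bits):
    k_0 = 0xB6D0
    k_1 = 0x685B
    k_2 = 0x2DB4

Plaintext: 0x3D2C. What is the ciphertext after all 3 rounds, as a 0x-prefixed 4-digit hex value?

0x71EC

s_0 = plaintext = 0x3D2C
s_1 = Round(s_0, k_0) = 0xB933
s_2 = Round(s_1, k_1) = 0xB70E
s_3 = Round(s_2, k_2) = 0x71EC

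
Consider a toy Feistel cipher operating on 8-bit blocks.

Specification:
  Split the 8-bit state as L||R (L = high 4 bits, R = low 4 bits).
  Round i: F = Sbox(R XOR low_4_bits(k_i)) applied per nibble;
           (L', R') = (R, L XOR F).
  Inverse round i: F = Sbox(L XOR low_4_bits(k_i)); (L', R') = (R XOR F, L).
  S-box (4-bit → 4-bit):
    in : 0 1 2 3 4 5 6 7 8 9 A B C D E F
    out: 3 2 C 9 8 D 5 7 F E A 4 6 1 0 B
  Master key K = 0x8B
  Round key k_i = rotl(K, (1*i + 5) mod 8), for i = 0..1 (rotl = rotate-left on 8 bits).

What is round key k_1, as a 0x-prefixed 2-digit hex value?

0xE2

K = 0x8B
k_0 = rotl(K, (1*0+5) mod 8) = rotl(K, 5) = 0x71
k_1 = rotl(K, (1*1+5) mod 8) = rotl(K, 6) = 0xE2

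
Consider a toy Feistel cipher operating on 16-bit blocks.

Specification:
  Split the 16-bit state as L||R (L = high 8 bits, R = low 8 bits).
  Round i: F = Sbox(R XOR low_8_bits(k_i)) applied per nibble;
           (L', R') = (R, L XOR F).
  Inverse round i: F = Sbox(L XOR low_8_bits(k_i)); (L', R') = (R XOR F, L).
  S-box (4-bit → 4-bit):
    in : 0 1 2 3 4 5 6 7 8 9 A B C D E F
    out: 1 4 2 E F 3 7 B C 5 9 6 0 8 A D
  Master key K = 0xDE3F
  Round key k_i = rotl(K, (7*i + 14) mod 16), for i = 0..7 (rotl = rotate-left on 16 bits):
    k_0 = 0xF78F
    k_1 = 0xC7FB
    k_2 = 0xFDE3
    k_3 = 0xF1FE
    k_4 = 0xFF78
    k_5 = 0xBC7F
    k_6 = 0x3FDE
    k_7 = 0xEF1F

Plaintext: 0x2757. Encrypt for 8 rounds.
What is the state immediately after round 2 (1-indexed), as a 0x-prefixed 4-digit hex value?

0xAB66

s_0 = plaintext = 0x2757
s_1 = Round(s_0, k_0) = 0x57AB
s_2 = Round(s_1, k_1) = 0xAB66
s_3 = Round(s_2, k_2) = 0x6668
s_4 = Round(s_3, k_3) = 0x6831
s_5 = Round(s_4, k_4) = 0x319D
s_6 = Round(s_5, k_5) = 0x9D93
s_7 = Round(s_6, k_6) = 0x9365
s_8 = Round(s_7, k_7) = 0x652A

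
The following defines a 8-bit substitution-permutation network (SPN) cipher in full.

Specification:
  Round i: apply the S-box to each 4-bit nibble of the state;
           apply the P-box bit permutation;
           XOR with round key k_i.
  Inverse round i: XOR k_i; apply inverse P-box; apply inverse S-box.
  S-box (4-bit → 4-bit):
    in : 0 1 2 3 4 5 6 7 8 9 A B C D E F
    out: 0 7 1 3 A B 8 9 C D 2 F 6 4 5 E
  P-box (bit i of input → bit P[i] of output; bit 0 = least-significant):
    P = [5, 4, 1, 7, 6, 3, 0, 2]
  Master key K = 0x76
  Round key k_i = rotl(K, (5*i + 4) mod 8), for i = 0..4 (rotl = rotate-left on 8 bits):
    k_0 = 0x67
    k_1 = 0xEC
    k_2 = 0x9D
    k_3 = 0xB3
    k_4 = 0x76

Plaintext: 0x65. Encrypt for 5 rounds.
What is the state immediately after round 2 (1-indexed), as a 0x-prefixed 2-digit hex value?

s_0 = plaintext = 0x65
s_1 = Round(s_0, k_0) = 0xD3
s_2 = Round(s_1, k_1) = 0xDD
s_3 = Round(s_2, k_2) = 0x9E
s_4 = Round(s_3, k_3) = 0xD4
s_5 = Round(s_4, k_4) = 0xE7

0xDD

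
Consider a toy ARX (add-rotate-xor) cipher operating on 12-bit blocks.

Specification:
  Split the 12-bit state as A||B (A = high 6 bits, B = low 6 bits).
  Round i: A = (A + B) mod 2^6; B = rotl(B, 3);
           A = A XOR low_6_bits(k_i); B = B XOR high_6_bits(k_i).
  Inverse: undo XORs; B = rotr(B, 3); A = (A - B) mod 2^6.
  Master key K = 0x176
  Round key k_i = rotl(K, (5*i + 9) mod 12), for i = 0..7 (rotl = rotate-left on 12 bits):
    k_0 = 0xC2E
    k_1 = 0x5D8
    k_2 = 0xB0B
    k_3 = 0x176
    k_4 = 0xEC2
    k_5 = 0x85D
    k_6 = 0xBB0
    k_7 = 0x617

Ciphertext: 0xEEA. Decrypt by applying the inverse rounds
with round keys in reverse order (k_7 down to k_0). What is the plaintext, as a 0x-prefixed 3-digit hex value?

0xD48

s_0 = ciphertext = 0xEEA
s_1 = InvRound(s_0, k_7) = 0x596
s_2 = InvRound(s_1, k_6) = 0x7C7
s_3 = InvRound(s_2, k_5) = 0x3B4
s_4 = InvRound(s_3, k_4) = 0x4F9
s_5 = InvRound(s_4, k_3) = 0xFA7
s_6 = InvRound(s_5, k_2) = 0x719
s_7 = InvRound(s_6, k_1) = 0x4F1
s_8 = InvRound(s_7, k_0) = 0xD48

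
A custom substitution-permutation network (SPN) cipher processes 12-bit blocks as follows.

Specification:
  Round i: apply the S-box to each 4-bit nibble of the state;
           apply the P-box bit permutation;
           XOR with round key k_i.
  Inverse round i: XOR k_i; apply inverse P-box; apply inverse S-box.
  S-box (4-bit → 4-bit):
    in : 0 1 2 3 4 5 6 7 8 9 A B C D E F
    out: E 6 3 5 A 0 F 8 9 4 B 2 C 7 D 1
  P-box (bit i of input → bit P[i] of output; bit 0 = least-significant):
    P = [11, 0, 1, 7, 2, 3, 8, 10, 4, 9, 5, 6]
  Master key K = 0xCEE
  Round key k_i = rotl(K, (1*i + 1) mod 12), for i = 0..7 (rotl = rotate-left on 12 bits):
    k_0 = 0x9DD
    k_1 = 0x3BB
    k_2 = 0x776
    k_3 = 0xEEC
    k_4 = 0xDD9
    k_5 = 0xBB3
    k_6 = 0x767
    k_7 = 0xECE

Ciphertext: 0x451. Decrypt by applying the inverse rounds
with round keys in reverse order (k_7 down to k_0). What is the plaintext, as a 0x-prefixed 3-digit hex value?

0xC3B

s_0 = ciphertext = 0x451
s_1 = InvRound(s_0, k_7) = 0x226
s_2 = InvRound(s_1, k_6) = 0x7CB
s_3 = InvRound(s_2, k_5) = 0xE4F
s_4 = InvRound(s_3, k_4) = 0x23C
s_5 = InvRound(s_4, k_3) = 0x878
s_6 = InvRound(s_5, k_2) = 0xB63
s_7 = InvRound(s_6, k_1) = 0x8B8
s_8 = InvRound(s_7, k_0) = 0xC3B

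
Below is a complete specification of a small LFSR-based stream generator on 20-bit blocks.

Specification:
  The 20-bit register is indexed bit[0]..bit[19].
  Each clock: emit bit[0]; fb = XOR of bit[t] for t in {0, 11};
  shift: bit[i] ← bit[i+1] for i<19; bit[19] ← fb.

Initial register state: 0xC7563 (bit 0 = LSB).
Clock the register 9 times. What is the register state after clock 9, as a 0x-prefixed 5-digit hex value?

reg_0 = 0xC7563
clock 1: out=1, reg = 0xE3AB1
clock 2: out=1, reg = 0x71D58
clock 3: out=0, reg = 0xB8EAC
clock 4: out=0, reg = 0xDC756
clock 5: out=0, reg = 0x6E3AB
clock 6: out=1, reg = 0xB71D5
clock 7: out=1, reg = 0xDB8EA
clock 8: out=0, reg = 0xEDC75
clock 9: out=1, reg = 0x76E3A

0x76E3A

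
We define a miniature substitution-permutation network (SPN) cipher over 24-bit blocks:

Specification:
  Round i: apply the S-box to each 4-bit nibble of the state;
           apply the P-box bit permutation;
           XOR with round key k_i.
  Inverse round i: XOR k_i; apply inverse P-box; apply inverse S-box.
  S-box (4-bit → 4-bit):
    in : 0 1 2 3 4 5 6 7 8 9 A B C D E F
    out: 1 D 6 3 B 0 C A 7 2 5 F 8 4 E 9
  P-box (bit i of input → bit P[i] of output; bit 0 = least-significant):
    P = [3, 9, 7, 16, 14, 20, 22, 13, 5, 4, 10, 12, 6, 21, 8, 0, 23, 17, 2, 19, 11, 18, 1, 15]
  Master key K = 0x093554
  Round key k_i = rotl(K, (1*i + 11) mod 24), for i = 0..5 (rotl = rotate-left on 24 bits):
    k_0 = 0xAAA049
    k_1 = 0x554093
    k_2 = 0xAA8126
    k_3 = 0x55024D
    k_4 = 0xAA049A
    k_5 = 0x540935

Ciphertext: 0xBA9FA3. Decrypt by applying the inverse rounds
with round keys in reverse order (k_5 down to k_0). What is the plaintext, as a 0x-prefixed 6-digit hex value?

s_0 = ciphertext = 0xBA9FA3
s_1 = InvRound(s_0, k_5) = 0xEB9ED2
s_2 = InvRound(s_1, k_4) = 0xF50CD4
s_3 = InvRound(s_2, k_3) = 0x007258
s_4 = InvRound(s_3, k_2) = 0x6B84F3
s_5 = InvRound(s_4, k_1) = 0x773A35
s_6 = InvRound(s_5, k_0) = 0x410424

0x410424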